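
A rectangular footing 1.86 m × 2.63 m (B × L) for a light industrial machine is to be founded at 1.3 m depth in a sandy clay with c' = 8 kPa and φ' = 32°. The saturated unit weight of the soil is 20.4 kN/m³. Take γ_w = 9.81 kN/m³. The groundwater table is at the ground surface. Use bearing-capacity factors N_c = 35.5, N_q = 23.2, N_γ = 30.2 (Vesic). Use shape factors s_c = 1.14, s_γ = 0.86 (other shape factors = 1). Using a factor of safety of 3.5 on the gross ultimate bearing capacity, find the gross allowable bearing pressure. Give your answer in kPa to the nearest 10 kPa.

q_all ≈ 260 kPa

Water table at ground surface, so effective unit weight γ' = 20.4 − 9.81 = 10.59 kN/m³ is used throughout; overburden q = 10.59 × 1.3 = 13.767 kPa; the same γ' applies in the ½γBN_γ term.
Cohesion term c·N_c·s_c = 8 × 35.5 × 1.14 = 323.76 kPa; surcharge term q·N_q = 13.767 × 23.2 = 319.39 kPa; self-weight term 0.5·γ·B·N_γ·s_γ = 0.5 × 10.59 × 1.86 × 30.2 × 0.86 = 255.79 kPa.
q_ult = 323.76 + 319.39 + 255.79 = 898.94 kPa.
q_all = 898.94 / 3.5 = 256.84 kPa.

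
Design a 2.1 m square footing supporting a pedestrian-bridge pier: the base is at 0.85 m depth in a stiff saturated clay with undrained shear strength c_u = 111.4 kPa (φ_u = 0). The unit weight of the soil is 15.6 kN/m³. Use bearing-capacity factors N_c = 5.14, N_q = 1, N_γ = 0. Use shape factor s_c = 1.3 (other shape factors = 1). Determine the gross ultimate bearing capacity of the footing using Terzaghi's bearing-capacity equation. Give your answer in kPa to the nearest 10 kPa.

Overburden at base level: q = 15.6 × 0.85 = 13.26 kPa.
Cohesion term c·N_c·s_c = 111.4 × 5.14 × 1.3 = 744.37 kPa; surcharge term q·N_q = 13.26 × 1 = 13.26 kPa.
q_ult = 744.37 + 13.26 = 757.63 kPa.

q_ult ≈ 760 kPa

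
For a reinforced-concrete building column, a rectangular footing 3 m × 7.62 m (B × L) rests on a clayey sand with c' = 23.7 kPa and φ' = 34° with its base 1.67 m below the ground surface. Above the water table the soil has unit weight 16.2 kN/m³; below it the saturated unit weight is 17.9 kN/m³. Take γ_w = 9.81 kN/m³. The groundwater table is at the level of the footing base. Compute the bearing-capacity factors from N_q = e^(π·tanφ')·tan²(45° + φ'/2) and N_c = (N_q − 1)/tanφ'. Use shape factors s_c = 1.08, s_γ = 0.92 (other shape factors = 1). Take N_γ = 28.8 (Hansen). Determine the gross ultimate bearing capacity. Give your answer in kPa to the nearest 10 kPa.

tan34° = 0.6745, so N_q = e^(π×0.6745)·tan²(62°) = 8.323 × 3.537 = 29.44.
N_c = (29.44 − 1)/tan34° = 42.16.
Overburden at base level: q = 16.2 × 1.67 = 27.054 kPa.
Below the base the soil is submerged, so the ½γBN_γ term uses γ' = 17.9 − 9.81 = 8.09 kN/m³.
Cohesion term c·N_c·s_c = 23.7 × 42.164 × 1.08 = 1079.2 kPa; surcharge term q·N_q = 27.054 × 29.44 = 796.46 kPa; self-weight term 0.5·γ·B·N_γ·s_γ = 0.5 × 8.09 × 3 × 28.8 × 0.92 = 321.53 kPa.
q_ult = 1079.2 + 796.46 + 321.53 = 2197.2 kPa.

q_ult ≈ 2200 kPa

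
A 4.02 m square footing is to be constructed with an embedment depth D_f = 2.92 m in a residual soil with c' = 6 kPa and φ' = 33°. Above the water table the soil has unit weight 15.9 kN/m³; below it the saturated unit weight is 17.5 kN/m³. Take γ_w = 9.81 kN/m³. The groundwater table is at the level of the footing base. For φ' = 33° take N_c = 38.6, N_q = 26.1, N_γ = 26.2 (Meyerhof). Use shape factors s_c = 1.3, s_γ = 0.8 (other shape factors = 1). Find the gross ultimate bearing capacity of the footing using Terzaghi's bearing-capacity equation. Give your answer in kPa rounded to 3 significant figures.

q_ult ≈ 1840 kPa

Overburden at base level: q = 15.9 × 2.92 = 46.428 kPa.
Below the base the soil is submerged, so the ½γBN_γ term uses γ' = 17.5 − 9.81 = 7.69 kN/m³.
Cohesion term c·N_c·s_c = 6 × 38.6 × 1.3 = 301.08 kPa; surcharge term q·N_q = 46.428 × 26.1 = 1211.8 kPa; self-weight term 0.5·γ·B·N_γ·s_γ = 0.5 × 7.69 × 4.02 × 26.2 × 0.8 = 323.98 kPa.
q_ult = 301.08 + 1211.8 + 323.98 = 1836.8 kPa.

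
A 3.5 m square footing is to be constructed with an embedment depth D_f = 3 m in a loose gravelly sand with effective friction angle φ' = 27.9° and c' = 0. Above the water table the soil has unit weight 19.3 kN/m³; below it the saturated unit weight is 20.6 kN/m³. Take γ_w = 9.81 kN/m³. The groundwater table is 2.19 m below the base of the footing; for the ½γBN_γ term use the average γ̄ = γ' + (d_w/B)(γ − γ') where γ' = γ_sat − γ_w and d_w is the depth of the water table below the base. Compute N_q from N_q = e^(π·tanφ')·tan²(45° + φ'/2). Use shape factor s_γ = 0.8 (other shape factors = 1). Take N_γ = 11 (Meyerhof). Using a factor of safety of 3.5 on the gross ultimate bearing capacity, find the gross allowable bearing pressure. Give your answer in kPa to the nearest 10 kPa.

q_all ≈ 310 kPa

N_q = e^(π·tan27.9°)·tan²(58.95°) = 14.56.
Effective surcharge at the founding depth q = γ·D_f = 19.3 × 3 = 57.9 kPa.
With d_w = 2.19 m < B, γ̄ = 10.79 + (2.19/3.5) × (19.3 − 10.79) = 16.115 kN/m³.
q_ult = q·N_q + 0.5·γ·B·N_γ·s_γ
     = 57.9 × 14.559 + 0.5 × 16.115 × 3.5 × 11 × 0.8
     = 842.98 + 248.17 = 1091.1 kPa.
q_all = 1091.1 / 3.5 = 311.76 kPa.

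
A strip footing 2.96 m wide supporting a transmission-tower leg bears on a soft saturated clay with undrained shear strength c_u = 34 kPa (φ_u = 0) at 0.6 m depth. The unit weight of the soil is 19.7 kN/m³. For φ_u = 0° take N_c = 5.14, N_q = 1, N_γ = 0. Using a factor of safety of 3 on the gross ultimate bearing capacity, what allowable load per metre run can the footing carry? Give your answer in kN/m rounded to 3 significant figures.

≈ 184 kN/m

q = γ·D_f = 19.7 × 0.6 = 11.82 kPa.
c·N_c = 34 × 5.14 = 174.76 kPa
q·N_q = 11.82 × 1 = 11.82 kPa
q_ult = 174.76 + 11.82 = 186.58 kPa.
Gross allowable pressure q_all = 186.58 / 3 = 62.193 kPa.
Allowable wall load = q_all × B = 62.193 × 2.96 = 184.09 kN per metre run.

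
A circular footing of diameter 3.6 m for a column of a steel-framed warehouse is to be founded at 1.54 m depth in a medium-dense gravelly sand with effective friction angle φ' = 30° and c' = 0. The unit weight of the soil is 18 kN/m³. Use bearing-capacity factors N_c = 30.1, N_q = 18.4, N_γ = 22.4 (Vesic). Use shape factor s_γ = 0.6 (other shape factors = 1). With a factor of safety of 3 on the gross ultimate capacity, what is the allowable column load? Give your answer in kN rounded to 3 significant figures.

P_all ≈ 3210 kN

q = γ·D_f = 18 × 1.54 = 27.72 kPa.
q·N_q = 27.72 × 18.4 = 510.05 kPa
0.5·γ·B·N_γ·s_γ = 0.5 × 18 × 3.6 × 22.4 × 0.6 = 435.46 kPa
q_ult = 510.05 + 435.46 = 945.5 kPa.
Gross allowable pressure q_all = 945.5 / 3 = 315.17 kPa.
Footing area = 10.1788 m², so allowable column load = 315.17 × 10.1788 = 3208 kN.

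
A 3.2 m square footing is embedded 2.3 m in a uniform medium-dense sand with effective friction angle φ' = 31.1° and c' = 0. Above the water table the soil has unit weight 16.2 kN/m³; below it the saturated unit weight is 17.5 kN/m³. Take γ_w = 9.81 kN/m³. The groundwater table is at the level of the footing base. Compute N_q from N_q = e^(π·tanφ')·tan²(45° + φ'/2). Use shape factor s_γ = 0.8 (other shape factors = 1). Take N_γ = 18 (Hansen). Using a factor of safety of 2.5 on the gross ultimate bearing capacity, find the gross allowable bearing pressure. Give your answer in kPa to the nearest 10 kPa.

q_all ≈ 380 kPa

N_q = e^(π·tan31.1°)·tan²(60.55°) = 20.87.
Effective surcharge at the founding depth q = γ·D_f = 16.2 × 2.3 = 37.26 kPa.
The water table coincides with the base, so in the self-weight term γ → γ' = 7.69 kN/m³.
q_ult = q·N_q + 0.5·γ·B·N_γ·s_γ
     = 37.26 × 20.87 + 0.5 × 7.69 × 3.2 × 18 × 0.8
     = 777.63 + 177.18 = 954.81 kPa.
q_all = 954.81 / 2.5 = 381.92 kPa.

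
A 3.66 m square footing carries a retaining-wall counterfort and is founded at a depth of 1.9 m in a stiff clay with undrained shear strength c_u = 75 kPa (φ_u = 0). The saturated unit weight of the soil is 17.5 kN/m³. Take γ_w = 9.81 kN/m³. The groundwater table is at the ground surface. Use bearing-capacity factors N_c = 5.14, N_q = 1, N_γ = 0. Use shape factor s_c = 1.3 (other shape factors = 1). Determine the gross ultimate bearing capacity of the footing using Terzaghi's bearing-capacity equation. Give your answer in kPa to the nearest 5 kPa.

q_ult ≈ 515 kPa

γ' = 17.5 − 9.81 = 7.69 kN/m³ (submerged throughout). q = 7.69 × 1.9 = 14.611 kPa.
c·N_c·s_c = 75 × 5.14 × 1.3 = 501.15 kPa
q·N_q = 14.611 × 1 = 14.611 kPa
q_ult = 501.15 + 14.611 = 515.76 kPa.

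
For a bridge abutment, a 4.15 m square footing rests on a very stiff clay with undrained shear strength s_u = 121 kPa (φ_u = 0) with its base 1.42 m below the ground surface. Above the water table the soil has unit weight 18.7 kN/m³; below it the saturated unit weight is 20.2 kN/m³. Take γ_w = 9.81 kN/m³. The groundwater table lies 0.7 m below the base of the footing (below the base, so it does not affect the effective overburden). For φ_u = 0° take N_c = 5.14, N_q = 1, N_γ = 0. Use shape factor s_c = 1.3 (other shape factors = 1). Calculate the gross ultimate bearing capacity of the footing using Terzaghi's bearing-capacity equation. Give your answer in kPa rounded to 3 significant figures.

q_ult ≈ 835 kPa

Effective surcharge at the founding depth q = γ·D_f = 18.7 × 1.42 = 26.554 kPa.
q_ult = c·N_c·s_c + q·N_q
     = 121 × 5.14 × 1.3 + 26.554 × 1
     = 808.52 + 26.554 = 835.08 kPa.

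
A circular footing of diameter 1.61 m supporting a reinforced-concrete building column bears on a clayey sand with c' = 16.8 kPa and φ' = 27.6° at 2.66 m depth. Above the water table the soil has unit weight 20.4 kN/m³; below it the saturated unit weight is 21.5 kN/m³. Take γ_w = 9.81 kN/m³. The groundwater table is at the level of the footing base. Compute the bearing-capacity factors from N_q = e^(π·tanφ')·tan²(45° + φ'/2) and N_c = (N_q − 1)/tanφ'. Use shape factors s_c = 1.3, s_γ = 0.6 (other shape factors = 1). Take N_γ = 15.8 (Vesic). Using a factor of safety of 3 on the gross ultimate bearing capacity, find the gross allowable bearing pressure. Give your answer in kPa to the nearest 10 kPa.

q_all ≈ 470 kPa

N_q = e^(π·tan27.6°)·tan²(58.8°) = 14.09; N_c = (N_q − 1)/tanφ' = 25.04.
q = γ·D_f = 20.4 × 2.66 = 54.264 kPa.
For the ½γBN_γ term take γ' = 21.5 − 9.81 = 11.69 kN/m³ (soil below base is submerged).
c·N_c·s_c = 16.8 × 25.037 × 1.3 = 546.8 kPa
q·N_q = 54.264 × 14.089 = 764.52 kPa
0.5·γ·B·N_γ·s_γ = 0.5 × 11.69 × 1.61 × 15.8 × 0.6 = 89.211 kPa
q_ult = 546.8 + 764.52 + 89.211 = 1400.5 kPa.
q_all = 1400.5 / 3 = 466.84 kPa.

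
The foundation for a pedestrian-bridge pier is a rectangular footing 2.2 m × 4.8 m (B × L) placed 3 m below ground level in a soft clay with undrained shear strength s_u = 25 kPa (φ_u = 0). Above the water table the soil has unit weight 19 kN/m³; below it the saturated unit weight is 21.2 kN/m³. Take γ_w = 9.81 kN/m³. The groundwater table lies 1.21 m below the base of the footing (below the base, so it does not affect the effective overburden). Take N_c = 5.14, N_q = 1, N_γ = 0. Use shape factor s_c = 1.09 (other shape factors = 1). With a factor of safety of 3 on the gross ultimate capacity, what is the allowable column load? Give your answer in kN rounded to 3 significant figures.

P_all ≈ 694 kN

Effective surcharge at the founding depth q = γ·D_f = 19 × 3 = 57 kPa.
q_ult = c·N_c·s_c + q·N_q
     = 25 × 5.14 × 1.09 + 57 × 1
     = 140.06 + 57 = 197.06 kPa.
Gross allowable pressure q_all = 197.06 / 3 = 65.688 kPa.
Footing area = 10.56 m², so allowable column load = 65.688 × 10.56 = 693.67 kN.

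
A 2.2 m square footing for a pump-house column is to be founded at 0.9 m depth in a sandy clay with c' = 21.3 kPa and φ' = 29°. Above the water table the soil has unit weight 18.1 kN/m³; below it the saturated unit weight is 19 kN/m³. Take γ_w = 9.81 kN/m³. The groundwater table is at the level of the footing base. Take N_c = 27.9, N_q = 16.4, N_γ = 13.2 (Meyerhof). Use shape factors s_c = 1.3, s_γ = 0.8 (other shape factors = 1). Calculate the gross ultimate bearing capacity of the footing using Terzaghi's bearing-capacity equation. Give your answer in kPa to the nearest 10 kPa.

q_ult ≈ 1150 kPa

Effective surcharge at the founding depth q = γ·D_f = 18.1 × 0.9 = 16.29 kPa.
The water table coincides with the base, so in the self-weight term γ → γ' = 9.19 kN/m³.
q_ult = c·N_c·s_c + q·N_q + 0.5·γ·B·N_γ·s_γ
     = 21.3 × 27.9 × 1.3 + 16.29 × 16.4 + 0.5 × 9.19 × 2.2 × 13.2 × 0.8
     = 772.55 + 267.16 + 106.75 = 1146.5 kPa.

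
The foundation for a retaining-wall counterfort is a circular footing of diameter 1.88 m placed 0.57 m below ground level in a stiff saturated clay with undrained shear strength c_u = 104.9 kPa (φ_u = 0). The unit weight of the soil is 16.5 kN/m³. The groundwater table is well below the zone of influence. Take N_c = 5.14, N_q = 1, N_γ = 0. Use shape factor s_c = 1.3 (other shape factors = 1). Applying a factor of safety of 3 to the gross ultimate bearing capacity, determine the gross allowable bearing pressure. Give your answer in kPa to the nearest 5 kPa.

q_all ≈ 235 kPa

Overburden at base level: q = 16.5 × 0.57 = 9.405 kPa.
Cohesion term c·N_c·s_c = 104.9 × 5.14 × 1.3 = 700.94 kPa; surcharge term q·N_q = 9.405 × 1 = 9.405 kPa.
q_ult = 700.94 + 9.405 = 710.35 kPa.
q_all = q_ult / FS = 710.35 / 3 = 236.78 kPa.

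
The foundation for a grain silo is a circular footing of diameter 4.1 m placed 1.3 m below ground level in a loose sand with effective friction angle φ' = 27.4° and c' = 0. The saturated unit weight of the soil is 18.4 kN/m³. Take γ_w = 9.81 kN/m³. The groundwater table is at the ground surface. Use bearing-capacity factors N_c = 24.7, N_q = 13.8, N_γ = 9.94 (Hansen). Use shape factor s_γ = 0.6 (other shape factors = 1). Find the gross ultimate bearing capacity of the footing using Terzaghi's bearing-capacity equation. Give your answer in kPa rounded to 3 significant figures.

With the water table at the surface the whole profile is submerged: γ' = 18.4 − 9.81 = 8.59 kN/m³, so q = γ'·D_f = 11.167 kPa; the same γ' applies in the ½γBN_γ term.
q_ult = q·N_q + 0.5·γ·B·N_γ·s_γ
     = 11.167 × 13.8 + 0.5 × 8.59 × 4.1 × 9.94 × 0.6
     = 154.1 + 105.02 = 259.13 kPa.

q_ult ≈ 259 kPa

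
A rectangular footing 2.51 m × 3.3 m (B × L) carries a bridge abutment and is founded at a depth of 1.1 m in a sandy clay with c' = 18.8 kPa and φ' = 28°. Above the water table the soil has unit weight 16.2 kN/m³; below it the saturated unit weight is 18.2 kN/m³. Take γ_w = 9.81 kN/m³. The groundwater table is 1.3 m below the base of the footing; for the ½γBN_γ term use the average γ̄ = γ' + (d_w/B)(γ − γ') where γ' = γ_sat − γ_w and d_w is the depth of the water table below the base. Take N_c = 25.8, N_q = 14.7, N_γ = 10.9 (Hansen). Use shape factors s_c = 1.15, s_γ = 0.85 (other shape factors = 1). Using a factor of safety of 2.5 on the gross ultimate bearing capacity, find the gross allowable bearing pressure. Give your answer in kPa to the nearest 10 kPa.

Overburden at base level: q = 16.2 × 1.1 = 17.82 kPa.
The water table is 1.3 m below the base (< B = 2.51 m), so the ½γBN_γ term uses γ̄ = γ' + (d_w/B)(γ − γ') = 8.39 + (1.3/2.51)(16.2 − 8.39) = 12.435 kN/m³.
Cohesion term c·N_c·s_c = 18.8 × 25.8 × 1.15 = 557.8 kPa; surcharge term q·N_q = 17.82 × 14.7 = 261.95 kPa; self-weight term 0.5·γ·B·N_γ·s_γ = 0.5 × 12.435 × 2.51 × 10.9 × 0.85 = 144.59 kPa.
q_ult = 557.8 + 261.95 + 144.59 = 964.34 kPa.
q_all = 964.34 / 2.5 = 385.74 kPa.

q_all ≈ 390 kPa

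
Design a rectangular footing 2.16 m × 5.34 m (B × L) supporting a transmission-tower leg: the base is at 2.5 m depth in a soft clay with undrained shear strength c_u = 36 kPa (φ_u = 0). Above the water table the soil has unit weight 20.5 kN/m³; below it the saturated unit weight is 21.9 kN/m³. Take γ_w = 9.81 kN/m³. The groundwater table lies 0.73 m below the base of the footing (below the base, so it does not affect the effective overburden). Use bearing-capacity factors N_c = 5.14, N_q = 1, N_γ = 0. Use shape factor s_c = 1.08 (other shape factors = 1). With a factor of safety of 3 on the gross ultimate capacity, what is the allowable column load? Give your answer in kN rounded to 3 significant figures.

P_all ≈ 965 kN

q = γ·D_f = 20.5 × 2.5 = 51.25 kPa.
c·N_c·s_c = 36 × 5.14 × 1.08 = 199.84 kPa
q·N_q = 51.25 × 1 = 51.25 kPa
q_ult = 199.84 + 51.25 = 251.09 kPa.
Gross allowable pressure q_all = 251.09 / 3 = 83.698 kPa.
Footing area = 11.5344 m², so allowable column load = 83.698 × 11.5344 = 965.4 kN.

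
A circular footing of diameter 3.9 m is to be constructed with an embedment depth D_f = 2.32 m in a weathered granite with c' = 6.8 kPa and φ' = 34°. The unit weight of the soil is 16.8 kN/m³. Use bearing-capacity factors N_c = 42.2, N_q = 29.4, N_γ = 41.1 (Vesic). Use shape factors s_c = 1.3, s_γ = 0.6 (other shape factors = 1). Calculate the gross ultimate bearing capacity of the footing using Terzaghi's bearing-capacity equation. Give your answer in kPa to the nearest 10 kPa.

Overburden at base level: q = 16.8 × 2.32 = 38.976 kPa.
Cohesion term c·N_c·s_c = 6.8 × 42.2 × 1.3 = 373.05 kPa; surcharge term q·N_q = 38.976 × 29.4 = 1145.9 kPa; self-weight term 0.5·γ·B·N_γ·s_γ = 0.5 × 16.8 × 3.9 × 41.1 × 0.6 = 807.86 kPa.
q_ult = 373.05 + 1145.9 + 807.86 = 2326.8 kPa.

q_ult ≈ 2330 kPa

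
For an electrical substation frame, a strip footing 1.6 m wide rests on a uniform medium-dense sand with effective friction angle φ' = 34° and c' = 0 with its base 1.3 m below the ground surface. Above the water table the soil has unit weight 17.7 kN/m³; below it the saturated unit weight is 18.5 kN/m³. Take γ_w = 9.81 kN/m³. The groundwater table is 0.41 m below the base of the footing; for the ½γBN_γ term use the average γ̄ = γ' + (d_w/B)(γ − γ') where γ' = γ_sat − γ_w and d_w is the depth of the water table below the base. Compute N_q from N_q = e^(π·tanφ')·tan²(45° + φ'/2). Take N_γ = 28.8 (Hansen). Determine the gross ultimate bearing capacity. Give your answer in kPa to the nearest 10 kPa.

tan34° = 0.6745, so N_q = e^(π×0.6745)·tan²(62°) = 8.323 × 3.537 = 29.44.
q = γ·D_f = 17.7 × 1.3 = 23.01 kPa.
γ' = 8.69 kN/m³; averaging over the depth B below the base, γ̄ = γ' + (d_w/B)(γ − γ') = 10.999 kN/m³.
q·N_q = 23.01 × 29.44 = 677.41 kPa
0.5·γ·B·N_γ = 0.5 × 10.999 × 1.6 × 28.8 = 253.41 kPa
q_ult = 677.41 + 253.41 = 930.82 kPa.

q_ult ≈ 930 kPa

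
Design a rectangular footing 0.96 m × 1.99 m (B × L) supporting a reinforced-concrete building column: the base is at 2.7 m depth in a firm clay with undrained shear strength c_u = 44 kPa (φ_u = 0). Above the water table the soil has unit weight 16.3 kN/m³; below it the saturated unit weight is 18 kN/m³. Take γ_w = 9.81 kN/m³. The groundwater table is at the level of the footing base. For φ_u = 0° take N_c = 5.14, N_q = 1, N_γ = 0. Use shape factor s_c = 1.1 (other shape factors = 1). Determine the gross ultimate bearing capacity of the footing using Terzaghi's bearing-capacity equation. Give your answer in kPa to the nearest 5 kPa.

q_ult ≈ 295 kPa

Effective surcharge at the founding depth q = γ·D_f = 16.3 × 2.7 = 44.01 kPa.
q_ult = c·N_c·s_c + q·N_q
     = 44 × 5.14 × 1.1 + 44.01 × 1
     = 248.78 + 44.01 = 292.79 kPa.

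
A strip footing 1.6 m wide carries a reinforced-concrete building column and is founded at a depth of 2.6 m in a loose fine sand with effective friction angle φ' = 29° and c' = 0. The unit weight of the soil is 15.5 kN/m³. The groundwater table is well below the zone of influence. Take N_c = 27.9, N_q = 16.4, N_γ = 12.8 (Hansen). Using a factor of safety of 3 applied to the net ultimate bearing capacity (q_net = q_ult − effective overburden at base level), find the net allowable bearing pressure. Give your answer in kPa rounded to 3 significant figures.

q_all(net) ≈ 260 kPa

Effective surcharge at the founding depth q = γ·D_f = 15.5 × 2.6 = 40.3 kPa.
q_ult = q·N_q + 0.5·γ·B·N_γ
     = 40.3 × 16.4 + 0.5 × 15.5 × 1.6 × 12.8
     = 660.92 + 158.72 = 819.64 kPa.
Net ultimate: q_net = 819.64 − 40.3 = 779.34 kPa.
q_all(net) = 779.34 / 3 = 259.78 kPa.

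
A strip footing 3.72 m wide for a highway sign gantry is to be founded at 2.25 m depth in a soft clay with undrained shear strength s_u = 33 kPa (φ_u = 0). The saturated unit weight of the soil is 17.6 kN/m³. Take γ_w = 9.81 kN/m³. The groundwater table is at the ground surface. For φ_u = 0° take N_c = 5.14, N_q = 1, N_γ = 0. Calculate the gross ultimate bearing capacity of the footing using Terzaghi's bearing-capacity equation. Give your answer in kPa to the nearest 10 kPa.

Water table at ground surface, so effective unit weight γ' = 17.6 − 9.81 = 7.79 kN/m³ is used throughout; overburden q = 7.79 × 2.25 = 17.528 kPa.
Cohesion term c·N_c = 33 × 5.14 = 169.62 kPa; surcharge term q·N_q = 17.528 × 1 = 17.528 kPa.
q_ult = 169.62 + 17.528 = 187.15 kPa.

q_ult ≈ 190 kPa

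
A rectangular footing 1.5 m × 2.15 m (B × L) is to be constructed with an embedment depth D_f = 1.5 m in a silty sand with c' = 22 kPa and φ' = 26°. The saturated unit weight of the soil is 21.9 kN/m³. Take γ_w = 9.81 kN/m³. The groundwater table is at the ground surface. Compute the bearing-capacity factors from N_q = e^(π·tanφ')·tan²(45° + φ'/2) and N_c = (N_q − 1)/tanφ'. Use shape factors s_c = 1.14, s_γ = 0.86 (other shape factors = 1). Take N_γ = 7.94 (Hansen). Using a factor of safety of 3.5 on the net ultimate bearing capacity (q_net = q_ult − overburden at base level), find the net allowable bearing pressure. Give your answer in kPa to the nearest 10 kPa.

N_q = e^(π·tan26°)·tan²(58°) = 11.85; N_c = (N_q − 1)/tanφ' = 22.25.
Water table at ground surface, so effective unit weight γ' = 21.9 − 9.81 = 12.09 kN/m³ is used throughout; overburden q = 12.09 × 1.5 = 18.135 kPa; the same γ' applies in the ½γBN_γ term.
Cohesion term c·N_c·s_c = 22 × 22.254 × 1.14 = 558.14 kPa; surcharge term q·N_q = 18.135 × 11.854 = 214.98 kPa; self-weight term 0.5·γ·B·N_γ·s_γ = 0.5 × 12.09 × 1.5 × 7.94 × 0.86 = 61.917 kPa.
q_ult = 558.14 + 214.98 + 61.917 = 835.03 kPa.
q_net = 835.03 − 18.135 = 816.9 kPa.
q_all(net) = 816.9 / 3.5 = 233.4 kPa.

q_all(net) ≈ 230 kPa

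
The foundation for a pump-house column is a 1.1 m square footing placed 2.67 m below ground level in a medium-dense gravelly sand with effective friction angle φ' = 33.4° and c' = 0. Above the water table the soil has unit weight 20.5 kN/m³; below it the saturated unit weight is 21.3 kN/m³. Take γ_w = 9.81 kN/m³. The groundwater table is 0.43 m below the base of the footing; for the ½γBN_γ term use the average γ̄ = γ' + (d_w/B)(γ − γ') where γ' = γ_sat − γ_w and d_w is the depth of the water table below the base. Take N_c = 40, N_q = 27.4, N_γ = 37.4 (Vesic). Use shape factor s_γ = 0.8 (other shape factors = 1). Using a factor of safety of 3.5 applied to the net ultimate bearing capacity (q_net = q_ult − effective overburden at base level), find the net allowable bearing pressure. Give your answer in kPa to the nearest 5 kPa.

q_all(net) ≈ 485 kPa

q = γ·D_f = 20.5 × 2.67 = 54.735 kPa.
γ' = 11.49 kN/m³; averaging over the depth B below the base, γ̄ = γ' + (d_w/B)(γ − γ') = 15.012 kN/m³.
q·N_q = 54.735 × 27.4 = 1499.7 kPa
0.5·γ·B·N_γ·s_γ = 0.5 × 15.012 × 1.1 × 37.4 × 0.8 = 247.04 kPa
q_ult = 1499.7 + 247.04 = 1746.8 kPa.
Net ultimate: q_net = 1746.8 − 54.735 = 1692 kPa.
q_all(net) = 1692 / 3.5 = 483.44 kPa.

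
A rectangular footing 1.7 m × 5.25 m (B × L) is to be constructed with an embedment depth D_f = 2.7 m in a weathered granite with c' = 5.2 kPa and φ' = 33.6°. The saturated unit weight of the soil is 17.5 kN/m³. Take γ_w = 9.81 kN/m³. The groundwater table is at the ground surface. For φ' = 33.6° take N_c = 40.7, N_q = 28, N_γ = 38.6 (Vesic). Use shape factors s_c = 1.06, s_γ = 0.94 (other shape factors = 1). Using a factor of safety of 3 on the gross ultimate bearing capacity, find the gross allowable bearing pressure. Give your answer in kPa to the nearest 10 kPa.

q_all ≈ 350 kPa

With the water table at the surface the whole profile is submerged: γ' = 17.5 − 9.81 = 7.69 kN/m³, so q = γ'·D_f = 20.763 kPa; the same γ' applies in the ½γBN_γ term.
q_ult = c·N_c·s_c + q·N_q + 0.5·γ·B·N_γ·s_γ
     = 5.2 × 40.7 × 1.06 + 20.763 × 28 + 0.5 × 7.69 × 1.7 × 38.6 × 0.94
     = 224.34 + 581.36 + 237.17 = 1042.9 kPa.
q_all = 1042.9 / 3 = 347.62 kPa.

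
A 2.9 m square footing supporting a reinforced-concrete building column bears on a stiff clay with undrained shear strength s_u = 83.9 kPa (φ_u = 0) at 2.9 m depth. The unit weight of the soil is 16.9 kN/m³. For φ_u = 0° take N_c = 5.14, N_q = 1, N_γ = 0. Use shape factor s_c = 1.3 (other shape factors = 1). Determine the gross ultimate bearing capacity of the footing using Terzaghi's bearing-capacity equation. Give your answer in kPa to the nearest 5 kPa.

q_ult ≈ 610 kPa

Effective surcharge at the founding depth q = γ·D_f = 16.9 × 2.9 = 49.01 kPa.
q_ult = c·N_c·s_c + q·N_q
     = 83.9 × 5.14 × 1.3 + 49.01 × 1
     = 560.62 + 49.01 = 609.63 kPa.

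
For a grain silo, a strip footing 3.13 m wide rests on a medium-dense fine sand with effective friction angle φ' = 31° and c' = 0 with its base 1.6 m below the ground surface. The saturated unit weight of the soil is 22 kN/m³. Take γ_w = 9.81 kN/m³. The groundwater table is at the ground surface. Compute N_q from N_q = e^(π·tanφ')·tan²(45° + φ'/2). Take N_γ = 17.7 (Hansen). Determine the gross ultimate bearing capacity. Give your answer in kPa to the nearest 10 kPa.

tan31° = 0.6009, so N_q = e^(π×0.6009)·tan²(60.5°) = 6.604 × 3.124 = 20.63.
γ' = 22 − 9.81 = 12.19 kN/m³ (submerged throughout). q = 12.19 × 1.6 = 19.504 kPa; the same γ' applies in the ½γBN_γ term.
q·N_q = 19.504 × 20.631 = 402.38 kPa
0.5·γ·B·N_γ = 0.5 × 12.19 × 3.13 × 17.7 = 337.67 kPa
q_ult = 402.38 + 337.67 = 740.05 kPa.

q_ult ≈ 740 kPa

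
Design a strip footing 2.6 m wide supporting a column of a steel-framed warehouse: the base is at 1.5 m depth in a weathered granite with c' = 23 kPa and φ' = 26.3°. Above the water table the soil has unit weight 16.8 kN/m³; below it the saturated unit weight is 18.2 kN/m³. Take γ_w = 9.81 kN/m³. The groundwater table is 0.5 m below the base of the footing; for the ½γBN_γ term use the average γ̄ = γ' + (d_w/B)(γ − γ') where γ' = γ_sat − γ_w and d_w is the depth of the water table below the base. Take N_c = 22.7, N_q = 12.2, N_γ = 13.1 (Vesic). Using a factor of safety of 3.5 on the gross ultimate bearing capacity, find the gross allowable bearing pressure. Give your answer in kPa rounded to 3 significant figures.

q_all ≈ 286 kPa

Overburden at base level: q = 16.8 × 1.5 = 25.2 kPa.
The water table is 0.5 m below the base (< B = 2.6 m), so the ½γBN_γ term uses γ̄ = γ' + (d_w/B)(γ − γ') = 8.39 + (0.5/2.6)(16.8 − 8.39) = 10.007 kN/m³.
Cohesion term c·N_c = 23 × 22.7 = 522.1 kPa; surcharge term q·N_q = 25.2 × 12.2 = 307.44 kPa; self-weight term 0.5·γ·B·N_γ = 0.5 × 10.007 × 2.6 × 13.1 = 170.42 kPa.
q_ult = 522.1 + 307.44 + 170.42 = 999.96 kPa.
q_all = 999.96 / 3.5 = 285.7 kPa.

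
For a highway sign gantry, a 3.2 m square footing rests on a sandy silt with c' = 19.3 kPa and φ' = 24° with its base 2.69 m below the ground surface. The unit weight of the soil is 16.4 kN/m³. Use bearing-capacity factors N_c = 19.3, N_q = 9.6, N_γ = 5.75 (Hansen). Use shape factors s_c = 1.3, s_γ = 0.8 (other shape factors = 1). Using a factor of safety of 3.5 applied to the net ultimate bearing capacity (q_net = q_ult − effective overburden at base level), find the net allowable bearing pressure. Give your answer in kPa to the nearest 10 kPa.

Effective surcharge at the founding depth q = γ·D_f = 16.4 × 2.69 = 44.116 kPa.
q_ult = c·N_c·s_c + q·N_q + 0.5·γ·B·N_γ·s_γ
     = 19.3 × 19.3 × 1.3 + 44.116 × 9.6 + 0.5 × 16.4 × 3.2 × 5.75 × 0.8
     = 484.24 + 423.51 + 120.7 = 1028.5 kPa.
Net ultimate: q_net = 1028.5 − 44.116 = 984.34 kPa.
q_all(net) = 984.34 / 3.5 = 281.24 kPa.

q_all(net) ≈ 280 kPa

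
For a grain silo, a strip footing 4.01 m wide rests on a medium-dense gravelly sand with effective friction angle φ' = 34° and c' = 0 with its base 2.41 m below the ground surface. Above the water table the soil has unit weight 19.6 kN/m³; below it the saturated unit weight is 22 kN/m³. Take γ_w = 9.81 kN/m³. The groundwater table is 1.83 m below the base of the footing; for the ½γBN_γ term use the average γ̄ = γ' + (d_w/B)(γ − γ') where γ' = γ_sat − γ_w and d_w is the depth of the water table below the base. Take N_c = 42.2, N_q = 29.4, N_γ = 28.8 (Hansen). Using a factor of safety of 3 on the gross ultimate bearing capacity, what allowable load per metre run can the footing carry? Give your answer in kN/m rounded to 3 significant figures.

≈ 3060 kN/m

Overburden at base level: q = 19.6 × 2.41 = 47.236 kPa.
The water table is 1.83 m below the base (< B = 4.01 m), so the ½γBN_γ term uses γ̄ = γ' + (d_w/B)(γ − γ') = 12.19 + (1.83/4.01)(19.6 − 12.19) = 15.572 kN/m³.
Surcharge term q·N_q = 47.236 × 29.4 = 1388.7 kPa; self-weight term 0.5·γ·B·N_γ = 0.5 × 15.572 × 4.01 × 28.8 = 899.17 kPa.
q_ult = 1388.7 + 899.17 = 2287.9 kPa.
Gross allowable pressure q_all = 2287.9 / 3 = 762.64 kPa.
Allowable wall load = q_all × B = 762.64 × 4.01 = 3058.2 kN per metre run.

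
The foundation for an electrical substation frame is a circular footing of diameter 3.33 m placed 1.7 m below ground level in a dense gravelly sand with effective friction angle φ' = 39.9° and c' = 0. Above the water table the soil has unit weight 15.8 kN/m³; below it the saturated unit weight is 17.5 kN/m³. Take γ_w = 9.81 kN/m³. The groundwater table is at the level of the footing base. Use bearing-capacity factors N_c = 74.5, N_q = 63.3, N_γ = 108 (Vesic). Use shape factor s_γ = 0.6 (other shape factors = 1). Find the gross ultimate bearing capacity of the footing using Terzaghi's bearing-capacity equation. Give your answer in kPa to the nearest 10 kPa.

Overburden at base level: q = 15.8 × 1.7 = 26.86 kPa.
Below the base the soil is submerged, so the ½γBN_γ term uses γ' = 17.5 − 9.81 = 7.69 kN/m³.
Surcharge term q·N_q = 26.86 × 63.3 = 1700.2 kPa; self-weight term 0.5·γ·B·N_γ·s_γ = 0.5 × 7.69 × 3.33 × 108 × 0.6 = 829.69 kPa.
q_ult = 1700.2 + 829.69 = 2529.9 kPa.

q_ult ≈ 2530 kPa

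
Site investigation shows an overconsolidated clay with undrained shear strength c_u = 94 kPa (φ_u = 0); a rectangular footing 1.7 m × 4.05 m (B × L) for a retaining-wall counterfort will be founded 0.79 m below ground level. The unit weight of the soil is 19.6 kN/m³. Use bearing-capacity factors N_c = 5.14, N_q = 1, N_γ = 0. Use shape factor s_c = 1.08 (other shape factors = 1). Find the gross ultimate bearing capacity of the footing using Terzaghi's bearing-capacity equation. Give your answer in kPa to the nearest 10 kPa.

Effective surcharge at the founding depth q = γ·D_f = 19.6 × 0.79 = 15.484 kPa.
q_ult = c·N_c·s_c + q·N_q
     = 94 × 5.14 × 1.08 + 15.484 × 1
     = 521.81 + 15.484 = 537.3 kPa.

q_ult ≈ 540 kPa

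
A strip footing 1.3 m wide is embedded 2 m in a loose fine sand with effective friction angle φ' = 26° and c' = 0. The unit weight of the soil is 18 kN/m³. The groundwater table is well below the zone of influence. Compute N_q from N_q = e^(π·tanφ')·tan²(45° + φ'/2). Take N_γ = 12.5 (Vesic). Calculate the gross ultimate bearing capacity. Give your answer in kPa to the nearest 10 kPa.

tan26° = 0.4877, so N_q = e^(π×0.4877)·tan²(58°) = 4.629 × 2.561 = 11.85.
q = γ·D_f = 18 × 2 = 36 kPa.
q·N_q = 36 × 11.854 = 426.75 kPa
0.5·γ·B·N_γ = 0.5 × 18 × 1.3 × 12.5 = 146.25 kPa
q_ult = 426.75 + 146.25 = 573 kPa.

q_ult ≈ 570 kPa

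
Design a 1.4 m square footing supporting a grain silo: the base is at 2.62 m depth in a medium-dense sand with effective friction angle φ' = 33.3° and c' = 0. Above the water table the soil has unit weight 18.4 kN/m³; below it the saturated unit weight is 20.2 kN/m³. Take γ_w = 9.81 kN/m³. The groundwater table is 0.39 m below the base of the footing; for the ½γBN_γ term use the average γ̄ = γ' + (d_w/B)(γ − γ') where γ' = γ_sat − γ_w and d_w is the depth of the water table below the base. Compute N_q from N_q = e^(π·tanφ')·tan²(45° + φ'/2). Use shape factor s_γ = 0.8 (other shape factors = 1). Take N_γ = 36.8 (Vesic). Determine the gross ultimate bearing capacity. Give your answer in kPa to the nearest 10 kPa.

q_ult ≈ 1560 kPa

tan33.3° = 0.6569, so N_q = e^(π×0.6569)·tan²(61.65°) = 7.875 × 3.435 = 27.05.
Overburden at base level: q = 18.4 × 2.62 = 48.208 kPa.
The water table is 0.39 m below the base (< B = 1.4 m), so the ½γBN_γ term uses γ̄ = γ' + (d_w/B)(γ − γ') = 10.39 + (0.39/1.4)(18.4 − 10.39) = 12.621 kN/m³.
Surcharge term q·N_q = 48.208 × 27.048 = 1303.9 kPa; self-weight term 0.5·γ·B·N_γ·s_γ = 0.5 × 12.621 × 1.4 × 36.8 × 0.8 = 260.1 kPa.
q_ult = 1303.9 + 260.1 = 1564 kPa.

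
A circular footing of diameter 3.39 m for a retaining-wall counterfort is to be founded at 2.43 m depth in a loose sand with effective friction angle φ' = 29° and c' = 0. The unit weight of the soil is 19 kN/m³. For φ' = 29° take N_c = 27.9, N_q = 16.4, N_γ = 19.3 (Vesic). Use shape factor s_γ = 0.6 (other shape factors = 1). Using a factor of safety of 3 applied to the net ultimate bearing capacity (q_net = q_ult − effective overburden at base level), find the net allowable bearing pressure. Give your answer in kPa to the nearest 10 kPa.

q_all(net) ≈ 360 kPa

Effective surcharge at the founding depth q = γ·D_f = 19 × 2.43 = 46.17 kPa.
q_ult = q·N_q + 0.5·γ·B·N_γ·s_γ
     = 46.17 × 16.4 + 0.5 × 19 × 3.39 × 19.3 × 0.6
     = 757.19 + 372.93 = 1130.1 kPa.
Net ultimate: q_net = 1130.1 − 46.17 = 1084 kPa.
q_all(net) = 1084 / 3 = 361.32 kPa.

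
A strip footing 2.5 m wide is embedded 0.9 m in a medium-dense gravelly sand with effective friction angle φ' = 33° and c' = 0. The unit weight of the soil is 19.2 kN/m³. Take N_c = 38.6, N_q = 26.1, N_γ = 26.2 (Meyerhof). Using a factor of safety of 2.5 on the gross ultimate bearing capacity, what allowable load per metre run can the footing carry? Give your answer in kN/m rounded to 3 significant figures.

≈ 1080 kN/m

Effective surcharge at the founding depth q = γ·D_f = 19.2 × 0.9 = 17.28 kPa.
q_ult = q·N_q + 0.5·γ·B·N_γ
     = 17.28 × 26.1 + 0.5 × 19.2 × 2.5 × 26.2
     = 451.01 + 628.8 = 1079.8 kPa.
Gross allowable pressure q_all = 1079.8 / 2.5 = 431.92 kPa.
Allowable wall load = q_all × B = 431.92 × 2.5 = 1079.8 kN per metre run.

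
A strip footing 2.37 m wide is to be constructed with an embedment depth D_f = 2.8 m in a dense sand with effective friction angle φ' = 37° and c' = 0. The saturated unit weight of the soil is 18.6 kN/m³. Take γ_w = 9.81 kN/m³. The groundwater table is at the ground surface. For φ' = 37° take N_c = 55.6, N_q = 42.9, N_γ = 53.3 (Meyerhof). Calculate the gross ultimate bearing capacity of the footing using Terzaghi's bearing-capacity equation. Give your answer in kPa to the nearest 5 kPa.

γ' = 18.6 − 9.81 = 8.79 kN/m³ (submerged throughout). q = 8.79 × 2.8 = 24.612 kPa; the same γ' applies in the ½γBN_γ term.
q·N_q = 24.612 × 42.9 = 1055.9 kPa
0.5·γ·B·N_γ = 0.5 × 8.79 × 2.37 × 53.3 = 555.18 kPa
q_ult = 1055.9 + 555.18 = 1611 kPa.

q_ult ≈ 1610 kPa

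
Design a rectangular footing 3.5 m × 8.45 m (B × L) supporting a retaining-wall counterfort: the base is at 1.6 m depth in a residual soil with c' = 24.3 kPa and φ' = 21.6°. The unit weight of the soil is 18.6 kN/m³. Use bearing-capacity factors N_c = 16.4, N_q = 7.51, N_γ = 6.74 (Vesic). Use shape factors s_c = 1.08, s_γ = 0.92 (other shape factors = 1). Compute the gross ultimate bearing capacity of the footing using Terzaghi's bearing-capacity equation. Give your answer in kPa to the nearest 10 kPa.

q = γ·D_f = 18.6 × 1.6 = 29.76 kPa.
c·N_c·s_c = 24.3 × 16.4 × 1.08 = 430.4 kPa
q·N_q = 29.76 × 7.51 = 223.5 kPa
0.5·γ·B·N_γ·s_γ = 0.5 × 18.6 × 3.5 × 6.74 × 0.92 = 201.84 kPa
q_ult = 430.4 + 223.5 + 201.84 = 855.74 kPa.

q_ult ≈ 860 kPa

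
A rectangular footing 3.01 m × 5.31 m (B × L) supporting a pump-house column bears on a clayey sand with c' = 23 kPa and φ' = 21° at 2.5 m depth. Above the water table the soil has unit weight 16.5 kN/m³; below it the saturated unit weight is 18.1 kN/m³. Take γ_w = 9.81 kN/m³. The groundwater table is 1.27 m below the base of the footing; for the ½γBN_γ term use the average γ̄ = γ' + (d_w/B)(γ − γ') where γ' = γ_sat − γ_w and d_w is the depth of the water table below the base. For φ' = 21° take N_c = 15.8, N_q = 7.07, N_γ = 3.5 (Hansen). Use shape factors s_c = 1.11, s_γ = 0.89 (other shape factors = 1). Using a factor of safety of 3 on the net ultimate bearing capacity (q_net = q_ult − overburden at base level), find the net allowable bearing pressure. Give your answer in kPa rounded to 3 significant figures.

q_all(net) ≈ 236 kPa

Overburden at base level: q = 16.5 × 2.5 = 41.25 kPa.
The water table is 1.27 m below the base (< B = 3.01 m), so the ½γBN_γ term uses γ̄ = γ' + (d_w/B)(γ − γ') = 8.29 + (1.27/3.01)(16.5 − 8.29) = 11.754 kN/m³.
Cohesion term c·N_c·s_c = 23 × 15.8 × 1.11 = 403.37 kPa; surcharge term q·N_q = 41.25 × 7.07 = 291.64 kPa; self-weight term 0.5·γ·B·N_γ·s_γ = 0.5 × 11.754 × 3.01 × 3.5 × 0.89 = 55.104 kPa.
q_ult = 403.37 + 291.64 + 55.104 = 750.12 kPa.
q_net = 750.12 − 41.25 = 708.87 kPa.
q_all(net) = 708.87 / 3 = 236.29 kPa.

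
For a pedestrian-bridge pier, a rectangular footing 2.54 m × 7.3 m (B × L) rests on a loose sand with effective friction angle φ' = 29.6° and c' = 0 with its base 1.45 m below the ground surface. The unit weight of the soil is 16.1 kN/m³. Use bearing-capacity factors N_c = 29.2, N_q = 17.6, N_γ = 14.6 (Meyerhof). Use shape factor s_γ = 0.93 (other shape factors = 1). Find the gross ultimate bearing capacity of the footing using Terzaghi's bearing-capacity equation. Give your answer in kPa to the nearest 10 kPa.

q_ult ≈ 690 kPa

Overburden at base level: q = 16.1 × 1.45 = 23.345 kPa.
Surcharge term q·N_q = 23.345 × 17.6 = 410.87 kPa; self-weight term 0.5·γ·B·N_γ·s_γ = 0.5 × 16.1 × 2.54 × 14.6 × 0.93 = 277.63 kPa.
q_ult = 410.87 + 277.63 = 688.5 kPa.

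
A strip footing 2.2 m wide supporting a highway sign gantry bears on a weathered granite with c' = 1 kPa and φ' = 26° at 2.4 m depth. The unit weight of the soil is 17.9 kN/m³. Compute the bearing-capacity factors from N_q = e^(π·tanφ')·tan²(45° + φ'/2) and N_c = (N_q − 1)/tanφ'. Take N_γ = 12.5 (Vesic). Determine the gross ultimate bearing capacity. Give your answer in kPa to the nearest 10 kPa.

q_ult ≈ 780 kPa

tan26° = 0.4877, so N_q = e^(π×0.4877)·tan²(58°) = 4.629 × 2.561 = 11.85.
N_c = (11.85 − 1)/tan26° = 22.25.
Effective surcharge at the founding depth q = γ·D_f = 17.9 × 2.4 = 42.96 kPa.
q_ult = c·N_c + q·N_q + 0.5·γ·B·N_γ
     = 1 × 22.254 + 42.96 × 11.854 + 0.5 × 17.9 × 2.2 × 12.5
     = 22.254 + 509.26 + 246.13 = 777.64 kPa.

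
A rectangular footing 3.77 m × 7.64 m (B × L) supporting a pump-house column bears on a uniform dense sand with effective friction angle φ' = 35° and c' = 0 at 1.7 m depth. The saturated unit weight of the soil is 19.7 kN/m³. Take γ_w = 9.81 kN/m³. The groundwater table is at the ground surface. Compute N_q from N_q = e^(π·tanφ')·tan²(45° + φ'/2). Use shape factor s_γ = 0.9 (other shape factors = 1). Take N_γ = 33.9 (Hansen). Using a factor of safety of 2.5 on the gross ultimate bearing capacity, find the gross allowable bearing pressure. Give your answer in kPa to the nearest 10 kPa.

N_q = e^(π·tan35°)·tan²(62.5°) = 33.3.
With the water table at the surface the whole profile is submerged: γ' = 19.7 − 9.81 = 9.89 kN/m³, so q = γ'·D_f = 16.813 kPa; the same γ' applies in the ½γBN_γ term.
q_ult = q·N_q + 0.5·γ·B·N_γ·s_γ
     = 16.813 × 33.296 + 0.5 × 9.89 × 3.77 × 33.9 × 0.9
     = 559.81 + 568.79 = 1128.6 kPa.
q_all = 1128.6 / 2.5 = 451.44 kPa.

q_all ≈ 450 kPa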